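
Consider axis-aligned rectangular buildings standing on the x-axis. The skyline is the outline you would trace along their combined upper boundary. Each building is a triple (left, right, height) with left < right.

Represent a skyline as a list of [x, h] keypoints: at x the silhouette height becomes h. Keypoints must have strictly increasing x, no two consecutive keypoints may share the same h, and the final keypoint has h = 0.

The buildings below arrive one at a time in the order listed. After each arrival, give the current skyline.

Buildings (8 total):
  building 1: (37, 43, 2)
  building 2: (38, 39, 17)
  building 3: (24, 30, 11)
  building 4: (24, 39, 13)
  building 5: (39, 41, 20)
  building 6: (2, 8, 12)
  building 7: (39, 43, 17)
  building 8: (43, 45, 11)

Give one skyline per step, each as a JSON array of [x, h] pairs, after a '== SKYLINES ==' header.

== SKYLINES ==
[[37,2],[43,0]]
[[37,2],[38,17],[39,2],[43,0]]
[[24,11],[30,0],[37,2],[38,17],[39,2],[43,0]]
[[24,13],[38,17],[39,2],[43,0]]
[[24,13],[38,17],[39,20],[41,2],[43,0]]
[[2,12],[8,0],[24,13],[38,17],[39,20],[41,2],[43,0]]
[[2,12],[8,0],[24,13],[38,17],[39,20],[41,17],[43,0]]
[[2,12],[8,0],[24,13],[38,17],[39,20],[41,17],[43,11],[45,0]]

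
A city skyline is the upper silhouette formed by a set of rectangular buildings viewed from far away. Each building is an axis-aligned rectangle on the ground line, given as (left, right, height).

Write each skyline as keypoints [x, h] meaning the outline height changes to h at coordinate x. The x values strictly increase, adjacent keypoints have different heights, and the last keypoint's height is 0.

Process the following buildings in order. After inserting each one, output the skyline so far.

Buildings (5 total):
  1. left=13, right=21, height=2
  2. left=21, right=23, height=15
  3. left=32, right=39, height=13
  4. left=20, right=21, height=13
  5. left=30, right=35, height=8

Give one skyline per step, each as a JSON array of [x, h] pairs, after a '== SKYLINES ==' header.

== SKYLINES ==
[[13,2],[21,0]]
[[13,2],[21,15],[23,0]]
[[13,2],[21,15],[23,0],[32,13],[39,0]]
[[13,2],[20,13],[21,15],[23,0],[32,13],[39,0]]
[[13,2],[20,13],[21,15],[23,0],[30,8],[32,13],[39,0]]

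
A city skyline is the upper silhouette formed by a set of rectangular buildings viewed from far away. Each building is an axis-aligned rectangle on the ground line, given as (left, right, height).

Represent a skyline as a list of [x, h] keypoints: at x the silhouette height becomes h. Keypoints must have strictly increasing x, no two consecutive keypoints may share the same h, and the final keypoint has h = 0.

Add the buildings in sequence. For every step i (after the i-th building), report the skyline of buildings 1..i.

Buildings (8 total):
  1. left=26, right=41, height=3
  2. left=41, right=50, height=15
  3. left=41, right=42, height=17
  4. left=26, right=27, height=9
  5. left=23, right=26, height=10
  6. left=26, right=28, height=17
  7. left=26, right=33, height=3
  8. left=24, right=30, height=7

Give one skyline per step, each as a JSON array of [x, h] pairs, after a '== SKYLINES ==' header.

== SKYLINES ==
[[26,3],[41,0]]
[[26,3],[41,15],[50,0]]
[[26,3],[41,17],[42,15],[50,0]]
[[26,9],[27,3],[41,17],[42,15],[50,0]]
[[23,10],[26,9],[27,3],[41,17],[42,15],[50,0]]
[[23,10],[26,17],[28,3],[41,17],[42,15],[50,0]]
[[23,10],[26,17],[28,3],[41,17],[42,15],[50,0]]
[[23,10],[26,17],[28,7],[30,3],[41,17],[42,15],[50,0]]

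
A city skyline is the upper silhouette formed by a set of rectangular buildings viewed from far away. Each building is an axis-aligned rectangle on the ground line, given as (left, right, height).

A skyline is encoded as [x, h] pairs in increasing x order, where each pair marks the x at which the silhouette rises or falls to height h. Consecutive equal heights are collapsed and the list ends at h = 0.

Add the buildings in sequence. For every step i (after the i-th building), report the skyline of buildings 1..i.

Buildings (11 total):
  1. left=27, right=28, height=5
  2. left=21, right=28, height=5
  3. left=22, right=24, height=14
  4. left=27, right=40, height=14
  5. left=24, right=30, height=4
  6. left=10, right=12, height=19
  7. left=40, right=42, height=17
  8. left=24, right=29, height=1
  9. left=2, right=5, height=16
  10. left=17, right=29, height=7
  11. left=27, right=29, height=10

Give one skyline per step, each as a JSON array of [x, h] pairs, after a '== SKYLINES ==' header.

== SKYLINES ==
[[27,5],[28,0]]
[[21,5],[28,0]]
[[21,5],[22,14],[24,5],[28,0]]
[[21,5],[22,14],[24,5],[27,14],[40,0]]
[[21,5],[22,14],[24,5],[27,14],[40,0]]
[[10,19],[12,0],[21,5],[22,14],[24,5],[27,14],[40,0]]
[[10,19],[12,0],[21,5],[22,14],[24,5],[27,14],[40,17],[42,0]]
[[10,19],[12,0],[21,5],[22,14],[24,5],[27,14],[40,17],[42,0]]
[[2,16],[5,0],[10,19],[12,0],[21,5],[22,14],[24,5],[27,14],[40,17],[42,0]]
[[2,16],[5,0],[10,19],[12,0],[17,7],[22,14],[24,7],[27,14],[40,17],[42,0]]
[[2,16],[5,0],[10,19],[12,0],[17,7],[22,14],[24,7],[27,14],[40,17],[42,0]]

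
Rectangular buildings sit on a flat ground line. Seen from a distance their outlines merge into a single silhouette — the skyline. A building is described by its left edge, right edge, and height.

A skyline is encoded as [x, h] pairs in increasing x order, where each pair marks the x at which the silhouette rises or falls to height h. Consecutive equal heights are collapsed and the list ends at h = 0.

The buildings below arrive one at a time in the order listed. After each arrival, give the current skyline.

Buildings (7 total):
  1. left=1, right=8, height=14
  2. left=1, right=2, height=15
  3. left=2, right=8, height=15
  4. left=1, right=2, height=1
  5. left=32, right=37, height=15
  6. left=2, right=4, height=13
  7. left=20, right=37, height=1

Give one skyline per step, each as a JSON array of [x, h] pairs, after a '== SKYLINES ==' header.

== SKYLINES ==
[[1,14],[8,0]]
[[1,15],[2,14],[8,0]]
[[1,15],[8,0]]
[[1,15],[8,0]]
[[1,15],[8,0],[32,15],[37,0]]
[[1,15],[8,0],[32,15],[37,0]]
[[1,15],[8,0],[20,1],[32,15],[37,0]]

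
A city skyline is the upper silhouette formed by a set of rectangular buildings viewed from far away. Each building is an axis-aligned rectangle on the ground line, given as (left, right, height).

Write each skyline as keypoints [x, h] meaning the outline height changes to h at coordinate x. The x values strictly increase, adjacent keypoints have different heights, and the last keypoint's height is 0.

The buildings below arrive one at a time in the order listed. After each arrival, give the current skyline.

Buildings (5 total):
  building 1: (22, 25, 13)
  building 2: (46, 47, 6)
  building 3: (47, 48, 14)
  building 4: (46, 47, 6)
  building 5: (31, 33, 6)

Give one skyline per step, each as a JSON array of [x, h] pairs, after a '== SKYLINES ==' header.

== SKYLINES ==
[[22,13],[25,0]]
[[22,13],[25,0],[46,6],[47,0]]
[[22,13],[25,0],[46,6],[47,14],[48,0]]
[[22,13],[25,0],[46,6],[47,14],[48,0]]
[[22,13],[25,0],[31,6],[33,0],[46,6],[47,14],[48,0]]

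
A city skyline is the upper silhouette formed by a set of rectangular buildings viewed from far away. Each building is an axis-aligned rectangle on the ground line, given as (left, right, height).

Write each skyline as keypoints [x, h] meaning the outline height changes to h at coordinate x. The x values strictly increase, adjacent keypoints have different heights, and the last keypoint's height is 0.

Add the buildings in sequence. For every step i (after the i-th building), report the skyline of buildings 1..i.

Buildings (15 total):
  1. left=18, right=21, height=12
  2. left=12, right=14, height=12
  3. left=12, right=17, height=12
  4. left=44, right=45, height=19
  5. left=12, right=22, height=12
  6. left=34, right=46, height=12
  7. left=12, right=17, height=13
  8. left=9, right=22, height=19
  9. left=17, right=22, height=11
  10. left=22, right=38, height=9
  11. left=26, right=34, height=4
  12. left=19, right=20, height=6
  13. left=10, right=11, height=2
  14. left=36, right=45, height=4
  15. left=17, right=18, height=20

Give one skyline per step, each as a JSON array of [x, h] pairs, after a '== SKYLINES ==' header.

== SKYLINES ==
[[18,12],[21,0]]
[[12,12],[14,0],[18,12],[21,0]]
[[12,12],[17,0],[18,12],[21,0]]
[[12,12],[17,0],[18,12],[21,0],[44,19],[45,0]]
[[12,12],[22,0],[44,19],[45,0]]
[[12,12],[22,0],[34,12],[44,19],[45,12],[46,0]]
[[12,13],[17,12],[22,0],[34,12],[44,19],[45,12],[46,0]]
[[9,19],[22,0],[34,12],[44,19],[45,12],[46,0]]
[[9,19],[22,0],[34,12],[44,19],[45,12],[46,0]]
[[9,19],[22,9],[34,12],[44,19],[45,12],[46,0]]
[[9,19],[22,9],[34,12],[44,19],[45,12],[46,0]]
[[9,19],[22,9],[34,12],[44,19],[45,12],[46,0]]
[[9,19],[22,9],[34,12],[44,19],[45,12],[46,0]]
[[9,19],[22,9],[34,12],[44,19],[45,12],[46,0]]
[[9,19],[17,20],[18,19],[22,9],[34,12],[44,19],[45,12],[46,0]]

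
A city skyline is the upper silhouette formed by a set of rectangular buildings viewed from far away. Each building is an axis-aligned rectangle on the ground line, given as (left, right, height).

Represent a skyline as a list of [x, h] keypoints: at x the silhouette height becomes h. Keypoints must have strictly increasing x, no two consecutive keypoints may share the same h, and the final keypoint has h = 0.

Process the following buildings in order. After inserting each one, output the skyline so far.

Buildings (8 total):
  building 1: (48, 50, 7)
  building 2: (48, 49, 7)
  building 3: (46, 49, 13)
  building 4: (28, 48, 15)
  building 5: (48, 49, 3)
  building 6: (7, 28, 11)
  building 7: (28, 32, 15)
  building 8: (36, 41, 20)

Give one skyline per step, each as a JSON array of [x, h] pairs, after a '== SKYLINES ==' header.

== SKYLINES ==
[[48,7],[50,0]]
[[48,7],[50,0]]
[[46,13],[49,7],[50,0]]
[[28,15],[48,13],[49,7],[50,0]]
[[28,15],[48,13],[49,7],[50,0]]
[[7,11],[28,15],[48,13],[49,7],[50,0]]
[[7,11],[28,15],[48,13],[49,7],[50,0]]
[[7,11],[28,15],[36,20],[41,15],[48,13],[49,7],[50,0]]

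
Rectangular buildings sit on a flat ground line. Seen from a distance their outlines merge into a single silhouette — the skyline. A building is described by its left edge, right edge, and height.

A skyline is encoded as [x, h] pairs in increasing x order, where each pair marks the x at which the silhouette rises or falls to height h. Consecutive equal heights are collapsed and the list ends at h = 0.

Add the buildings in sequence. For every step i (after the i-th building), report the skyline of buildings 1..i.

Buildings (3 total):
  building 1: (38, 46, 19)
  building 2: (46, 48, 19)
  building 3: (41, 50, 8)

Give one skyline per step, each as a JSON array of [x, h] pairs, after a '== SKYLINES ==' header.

== SKYLINES ==
[[38,19],[46,0]]
[[38,19],[48,0]]
[[38,19],[48,8],[50,0]]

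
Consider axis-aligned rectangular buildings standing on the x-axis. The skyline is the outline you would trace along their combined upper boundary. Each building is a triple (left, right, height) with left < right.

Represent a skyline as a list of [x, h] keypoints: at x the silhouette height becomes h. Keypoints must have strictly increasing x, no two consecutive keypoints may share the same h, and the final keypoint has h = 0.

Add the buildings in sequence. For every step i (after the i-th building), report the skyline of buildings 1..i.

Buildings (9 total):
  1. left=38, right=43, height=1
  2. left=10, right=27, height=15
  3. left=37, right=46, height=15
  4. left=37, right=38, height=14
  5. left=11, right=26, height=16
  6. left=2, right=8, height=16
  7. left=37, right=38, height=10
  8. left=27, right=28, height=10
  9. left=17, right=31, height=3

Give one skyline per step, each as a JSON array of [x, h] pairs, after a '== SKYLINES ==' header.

== SKYLINES ==
[[38,1],[43,0]]
[[10,15],[27,0],[38,1],[43,0]]
[[10,15],[27,0],[37,15],[46,0]]
[[10,15],[27,0],[37,15],[46,0]]
[[10,15],[11,16],[26,15],[27,0],[37,15],[46,0]]
[[2,16],[8,0],[10,15],[11,16],[26,15],[27,0],[37,15],[46,0]]
[[2,16],[8,0],[10,15],[11,16],[26,15],[27,0],[37,15],[46,0]]
[[2,16],[8,0],[10,15],[11,16],[26,15],[27,10],[28,0],[37,15],[46,0]]
[[2,16],[8,0],[10,15],[11,16],[26,15],[27,10],[28,3],[31,0],[37,15],[46,0]]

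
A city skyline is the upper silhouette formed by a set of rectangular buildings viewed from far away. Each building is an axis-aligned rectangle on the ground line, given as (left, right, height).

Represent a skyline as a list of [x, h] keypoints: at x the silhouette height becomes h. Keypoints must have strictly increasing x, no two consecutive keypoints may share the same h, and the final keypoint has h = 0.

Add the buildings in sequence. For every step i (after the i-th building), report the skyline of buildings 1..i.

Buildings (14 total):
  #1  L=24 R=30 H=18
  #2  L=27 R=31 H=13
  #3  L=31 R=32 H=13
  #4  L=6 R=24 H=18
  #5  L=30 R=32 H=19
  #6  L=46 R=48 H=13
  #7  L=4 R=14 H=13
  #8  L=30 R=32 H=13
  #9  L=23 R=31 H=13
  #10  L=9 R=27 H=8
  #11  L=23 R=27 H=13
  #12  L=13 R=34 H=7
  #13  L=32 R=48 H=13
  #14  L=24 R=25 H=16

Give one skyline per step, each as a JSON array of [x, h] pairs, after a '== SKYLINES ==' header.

== SKYLINES ==
[[24,18],[30,0]]
[[24,18],[30,13],[31,0]]
[[24,18],[30,13],[32,0]]
[[6,18],[30,13],[32,0]]
[[6,18],[30,19],[32,0]]
[[6,18],[30,19],[32,0],[46,13],[48,0]]
[[4,13],[6,18],[30,19],[32,0],[46,13],[48,0]]
[[4,13],[6,18],[30,19],[32,0],[46,13],[48,0]]
[[4,13],[6,18],[30,19],[32,0],[46,13],[48,0]]
[[4,13],[6,18],[30,19],[32,0],[46,13],[48,0]]
[[4,13],[6,18],[30,19],[32,0],[46,13],[48,0]]
[[4,13],[6,18],[30,19],[32,7],[34,0],[46,13],[48,0]]
[[4,13],[6,18],[30,19],[32,13],[48,0]]
[[4,13],[6,18],[30,19],[32,13],[48,0]]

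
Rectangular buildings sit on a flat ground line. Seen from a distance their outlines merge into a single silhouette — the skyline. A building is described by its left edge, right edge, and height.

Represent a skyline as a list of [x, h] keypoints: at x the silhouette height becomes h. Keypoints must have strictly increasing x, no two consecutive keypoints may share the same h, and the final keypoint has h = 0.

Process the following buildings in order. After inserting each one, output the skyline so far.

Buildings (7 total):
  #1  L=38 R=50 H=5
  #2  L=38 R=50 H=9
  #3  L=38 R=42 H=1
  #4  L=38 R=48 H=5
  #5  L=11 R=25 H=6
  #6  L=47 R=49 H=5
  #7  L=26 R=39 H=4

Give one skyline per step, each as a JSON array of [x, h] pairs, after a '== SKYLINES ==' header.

== SKYLINES ==
[[38,5],[50,0]]
[[38,9],[50,0]]
[[38,9],[50,0]]
[[38,9],[50,0]]
[[11,6],[25,0],[38,9],[50,0]]
[[11,6],[25,0],[38,9],[50,0]]
[[11,6],[25,0],[26,4],[38,9],[50,0]]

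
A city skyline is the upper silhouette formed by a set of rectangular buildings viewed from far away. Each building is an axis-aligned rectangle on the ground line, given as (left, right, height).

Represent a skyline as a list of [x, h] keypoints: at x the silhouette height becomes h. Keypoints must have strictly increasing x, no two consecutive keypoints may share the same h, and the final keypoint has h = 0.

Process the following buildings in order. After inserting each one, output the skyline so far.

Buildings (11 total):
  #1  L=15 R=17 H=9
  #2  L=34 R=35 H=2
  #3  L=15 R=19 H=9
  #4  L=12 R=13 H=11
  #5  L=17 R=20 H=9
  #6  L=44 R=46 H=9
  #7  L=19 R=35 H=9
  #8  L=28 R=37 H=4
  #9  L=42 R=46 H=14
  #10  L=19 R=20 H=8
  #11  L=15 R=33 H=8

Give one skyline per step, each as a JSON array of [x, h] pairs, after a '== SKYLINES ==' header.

== SKYLINES ==
[[15,9],[17,0]]
[[15,9],[17,0],[34,2],[35,0]]
[[15,9],[19,0],[34,2],[35,0]]
[[12,11],[13,0],[15,9],[19,0],[34,2],[35,0]]
[[12,11],[13,0],[15,9],[20,0],[34,2],[35,0]]
[[12,11],[13,0],[15,9],[20,0],[34,2],[35,0],[44,9],[46,0]]
[[12,11],[13,0],[15,9],[35,0],[44,9],[46,0]]
[[12,11],[13,0],[15,9],[35,4],[37,0],[44,9],[46,0]]
[[12,11],[13,0],[15,9],[35,4],[37,0],[42,14],[46,0]]
[[12,11],[13,0],[15,9],[35,4],[37,0],[42,14],[46,0]]
[[12,11],[13,0],[15,9],[35,4],[37,0],[42,14],[46,0]]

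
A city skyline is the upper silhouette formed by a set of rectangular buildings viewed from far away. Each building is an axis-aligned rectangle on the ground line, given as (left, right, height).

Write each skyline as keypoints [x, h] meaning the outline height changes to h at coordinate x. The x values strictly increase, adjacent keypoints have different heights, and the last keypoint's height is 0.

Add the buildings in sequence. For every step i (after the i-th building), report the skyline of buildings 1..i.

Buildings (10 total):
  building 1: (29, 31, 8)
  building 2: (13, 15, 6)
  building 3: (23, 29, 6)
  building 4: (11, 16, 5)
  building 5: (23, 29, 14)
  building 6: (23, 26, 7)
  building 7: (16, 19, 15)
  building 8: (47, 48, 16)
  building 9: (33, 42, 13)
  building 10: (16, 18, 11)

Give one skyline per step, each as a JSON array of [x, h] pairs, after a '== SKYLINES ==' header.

== SKYLINES ==
[[29,8],[31,0]]
[[13,6],[15,0],[29,8],[31,0]]
[[13,6],[15,0],[23,6],[29,8],[31,0]]
[[11,5],[13,6],[15,5],[16,0],[23,6],[29,8],[31,0]]
[[11,5],[13,6],[15,5],[16,0],[23,14],[29,8],[31,0]]
[[11,5],[13,6],[15,5],[16,0],[23,14],[29,8],[31,0]]
[[11,5],[13,6],[15,5],[16,15],[19,0],[23,14],[29,8],[31,0]]
[[11,5],[13,6],[15,5],[16,15],[19,0],[23,14],[29,8],[31,0],[47,16],[48,0]]
[[11,5],[13,6],[15,5],[16,15],[19,0],[23,14],[29,8],[31,0],[33,13],[42,0],[47,16],[48,0]]
[[11,5],[13,6],[15,5],[16,15],[19,0],[23,14],[29,8],[31,0],[33,13],[42,0],[47,16],[48,0]]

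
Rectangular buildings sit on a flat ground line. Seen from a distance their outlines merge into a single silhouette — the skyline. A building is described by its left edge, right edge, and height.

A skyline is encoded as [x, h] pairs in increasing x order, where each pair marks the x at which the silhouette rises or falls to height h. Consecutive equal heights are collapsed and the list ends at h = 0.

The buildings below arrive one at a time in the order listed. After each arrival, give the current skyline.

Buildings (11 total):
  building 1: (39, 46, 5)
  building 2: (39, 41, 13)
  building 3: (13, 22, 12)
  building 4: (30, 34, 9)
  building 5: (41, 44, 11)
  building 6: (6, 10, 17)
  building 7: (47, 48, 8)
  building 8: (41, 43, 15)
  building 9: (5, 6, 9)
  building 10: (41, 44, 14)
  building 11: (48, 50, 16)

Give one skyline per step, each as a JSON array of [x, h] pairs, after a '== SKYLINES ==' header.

== SKYLINES ==
[[39,5],[46,0]]
[[39,13],[41,5],[46,0]]
[[13,12],[22,0],[39,13],[41,5],[46,0]]
[[13,12],[22,0],[30,9],[34,0],[39,13],[41,5],[46,0]]
[[13,12],[22,0],[30,9],[34,0],[39,13],[41,11],[44,5],[46,0]]
[[6,17],[10,0],[13,12],[22,0],[30,9],[34,0],[39,13],[41,11],[44,5],[46,0]]
[[6,17],[10,0],[13,12],[22,0],[30,9],[34,0],[39,13],[41,11],[44,5],[46,0],[47,8],[48,0]]
[[6,17],[10,0],[13,12],[22,0],[30,9],[34,0],[39,13],[41,15],[43,11],[44,5],[46,0],[47,8],[48,0]]
[[5,9],[6,17],[10,0],[13,12],[22,0],[30,9],[34,0],[39,13],[41,15],[43,11],[44,5],[46,0],[47,8],[48,0]]
[[5,9],[6,17],[10,0],[13,12],[22,0],[30,9],[34,0],[39,13],[41,15],[43,14],[44,5],[46,0],[47,8],[48,0]]
[[5,9],[6,17],[10,0],[13,12],[22,0],[30,9],[34,0],[39,13],[41,15],[43,14],[44,5],[46,0],[47,8],[48,16],[50,0]]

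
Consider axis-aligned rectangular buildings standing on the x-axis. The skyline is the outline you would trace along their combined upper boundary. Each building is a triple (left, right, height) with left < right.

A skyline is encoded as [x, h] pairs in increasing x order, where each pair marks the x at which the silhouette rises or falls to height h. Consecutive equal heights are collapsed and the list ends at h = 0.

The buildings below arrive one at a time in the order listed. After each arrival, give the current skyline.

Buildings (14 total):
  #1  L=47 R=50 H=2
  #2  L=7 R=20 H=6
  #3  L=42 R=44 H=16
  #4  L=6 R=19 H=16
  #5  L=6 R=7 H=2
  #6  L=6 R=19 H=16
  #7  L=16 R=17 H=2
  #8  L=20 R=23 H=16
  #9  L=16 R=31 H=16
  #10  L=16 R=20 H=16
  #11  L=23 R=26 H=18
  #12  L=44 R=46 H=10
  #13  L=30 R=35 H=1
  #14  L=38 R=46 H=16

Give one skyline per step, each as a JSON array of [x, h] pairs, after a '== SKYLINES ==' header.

== SKYLINES ==
[[47,2],[50,0]]
[[7,6],[20,0],[47,2],[50,0]]
[[7,6],[20,0],[42,16],[44,0],[47,2],[50,0]]
[[6,16],[19,6],[20,0],[42,16],[44,0],[47,2],[50,0]]
[[6,16],[19,6],[20,0],[42,16],[44,0],[47,2],[50,0]]
[[6,16],[19,6],[20,0],[42,16],[44,0],[47,2],[50,0]]
[[6,16],[19,6],[20,0],[42,16],[44,0],[47,2],[50,0]]
[[6,16],[19,6],[20,16],[23,0],[42,16],[44,0],[47,2],[50,0]]
[[6,16],[31,0],[42,16],[44,0],[47,2],[50,0]]
[[6,16],[31,0],[42,16],[44,0],[47,2],[50,0]]
[[6,16],[23,18],[26,16],[31,0],[42,16],[44,0],[47,2],[50,0]]
[[6,16],[23,18],[26,16],[31,0],[42,16],[44,10],[46,0],[47,2],[50,0]]
[[6,16],[23,18],[26,16],[31,1],[35,0],[42,16],[44,10],[46,0],[47,2],[50,0]]
[[6,16],[23,18],[26,16],[31,1],[35,0],[38,16],[46,0],[47,2],[50,0]]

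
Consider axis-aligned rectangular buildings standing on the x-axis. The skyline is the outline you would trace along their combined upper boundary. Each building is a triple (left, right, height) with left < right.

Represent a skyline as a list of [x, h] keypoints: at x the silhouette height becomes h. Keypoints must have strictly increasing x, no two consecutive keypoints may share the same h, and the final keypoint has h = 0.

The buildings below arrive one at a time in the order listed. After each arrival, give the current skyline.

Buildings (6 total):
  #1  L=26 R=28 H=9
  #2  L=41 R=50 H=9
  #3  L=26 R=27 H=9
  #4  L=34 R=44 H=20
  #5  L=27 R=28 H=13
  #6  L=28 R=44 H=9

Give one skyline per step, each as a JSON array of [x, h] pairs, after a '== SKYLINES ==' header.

== SKYLINES ==
[[26,9],[28,0]]
[[26,9],[28,0],[41,9],[50,0]]
[[26,9],[28,0],[41,9],[50,0]]
[[26,9],[28,0],[34,20],[44,9],[50,0]]
[[26,9],[27,13],[28,0],[34,20],[44,9],[50,0]]
[[26,9],[27,13],[28,9],[34,20],[44,9],[50,0]]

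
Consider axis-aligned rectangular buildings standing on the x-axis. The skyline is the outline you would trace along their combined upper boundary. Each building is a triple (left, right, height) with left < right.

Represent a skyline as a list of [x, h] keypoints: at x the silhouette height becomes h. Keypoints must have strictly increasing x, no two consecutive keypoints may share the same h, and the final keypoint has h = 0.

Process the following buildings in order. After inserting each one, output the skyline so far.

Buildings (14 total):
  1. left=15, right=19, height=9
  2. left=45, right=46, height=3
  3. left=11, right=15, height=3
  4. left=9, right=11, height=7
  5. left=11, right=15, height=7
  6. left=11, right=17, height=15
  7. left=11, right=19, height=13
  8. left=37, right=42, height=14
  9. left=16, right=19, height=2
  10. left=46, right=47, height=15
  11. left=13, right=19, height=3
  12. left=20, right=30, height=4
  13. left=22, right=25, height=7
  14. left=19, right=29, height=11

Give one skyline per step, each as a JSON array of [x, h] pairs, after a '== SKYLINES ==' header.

== SKYLINES ==
[[15,9],[19,0]]
[[15,9],[19,0],[45,3],[46,0]]
[[11,3],[15,9],[19,0],[45,3],[46,0]]
[[9,7],[11,3],[15,9],[19,0],[45,3],[46,0]]
[[9,7],[15,9],[19,0],[45,3],[46,0]]
[[9,7],[11,15],[17,9],[19,0],[45,3],[46,0]]
[[9,7],[11,15],[17,13],[19,0],[45,3],[46,0]]
[[9,7],[11,15],[17,13],[19,0],[37,14],[42,0],[45,3],[46,0]]
[[9,7],[11,15],[17,13],[19,0],[37,14],[42,0],[45,3],[46,0]]
[[9,7],[11,15],[17,13],[19,0],[37,14],[42,0],[45,3],[46,15],[47,0]]
[[9,7],[11,15],[17,13],[19,0],[37,14],[42,0],[45,3],[46,15],[47,0]]
[[9,7],[11,15],[17,13],[19,0],[20,4],[30,0],[37,14],[42,0],[45,3],[46,15],[47,0]]
[[9,7],[11,15],[17,13],[19,0],[20,4],[22,7],[25,4],[30,0],[37,14],[42,0],[45,3],[46,15],[47,0]]
[[9,7],[11,15],[17,13],[19,11],[29,4],[30,0],[37,14],[42,0],[45,3],[46,15],[47,0]]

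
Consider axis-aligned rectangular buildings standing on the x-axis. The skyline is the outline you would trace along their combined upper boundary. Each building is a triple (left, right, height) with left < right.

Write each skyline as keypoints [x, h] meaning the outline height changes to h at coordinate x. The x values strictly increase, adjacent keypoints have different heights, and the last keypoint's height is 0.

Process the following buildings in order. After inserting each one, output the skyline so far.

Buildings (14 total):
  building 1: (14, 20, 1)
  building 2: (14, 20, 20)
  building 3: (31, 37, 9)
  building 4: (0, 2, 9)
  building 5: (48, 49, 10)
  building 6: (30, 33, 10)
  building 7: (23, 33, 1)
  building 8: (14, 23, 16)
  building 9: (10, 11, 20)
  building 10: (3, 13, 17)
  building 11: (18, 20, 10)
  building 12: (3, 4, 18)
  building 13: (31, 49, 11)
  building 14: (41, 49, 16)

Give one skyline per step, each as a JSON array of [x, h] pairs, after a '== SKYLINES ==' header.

== SKYLINES ==
[[14,1],[20,0]]
[[14,20],[20,0]]
[[14,20],[20,0],[31,9],[37,0]]
[[0,9],[2,0],[14,20],[20,0],[31,9],[37,0]]
[[0,9],[2,0],[14,20],[20,0],[31,9],[37,0],[48,10],[49,0]]
[[0,9],[2,0],[14,20],[20,0],[30,10],[33,9],[37,0],[48,10],[49,0]]
[[0,9],[2,0],[14,20],[20,0],[23,1],[30,10],[33,9],[37,0],[48,10],[49,0]]
[[0,9],[2,0],[14,20],[20,16],[23,1],[30,10],[33,9],[37,0],[48,10],[49,0]]
[[0,9],[2,0],[10,20],[11,0],[14,20],[20,16],[23,1],[30,10],[33,9],[37,0],[48,10],[49,0]]
[[0,9],[2,0],[3,17],[10,20],[11,17],[13,0],[14,20],[20,16],[23,1],[30,10],[33,9],[37,0],[48,10],[49,0]]
[[0,9],[2,0],[3,17],[10,20],[11,17],[13,0],[14,20],[20,16],[23,1],[30,10],[33,9],[37,0],[48,10],[49,0]]
[[0,9],[2,0],[3,18],[4,17],[10,20],[11,17],[13,0],[14,20],[20,16],[23,1],[30,10],[33,9],[37,0],[48,10],[49,0]]
[[0,9],[2,0],[3,18],[4,17],[10,20],[11,17],[13,0],[14,20],[20,16],[23,1],[30,10],[31,11],[49,0]]
[[0,9],[2,0],[3,18],[4,17],[10,20],[11,17],[13,0],[14,20],[20,16],[23,1],[30,10],[31,11],[41,16],[49,0]]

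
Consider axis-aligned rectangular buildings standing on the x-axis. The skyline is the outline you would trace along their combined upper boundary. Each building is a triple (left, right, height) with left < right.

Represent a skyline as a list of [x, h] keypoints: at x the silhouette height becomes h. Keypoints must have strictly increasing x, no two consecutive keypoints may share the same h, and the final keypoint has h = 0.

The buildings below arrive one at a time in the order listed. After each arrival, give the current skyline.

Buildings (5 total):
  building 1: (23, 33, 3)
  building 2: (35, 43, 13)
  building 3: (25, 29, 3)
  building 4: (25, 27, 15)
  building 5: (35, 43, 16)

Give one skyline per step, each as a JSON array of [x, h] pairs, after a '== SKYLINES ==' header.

== SKYLINES ==
[[23,3],[33,0]]
[[23,3],[33,0],[35,13],[43,0]]
[[23,3],[33,0],[35,13],[43,0]]
[[23,3],[25,15],[27,3],[33,0],[35,13],[43,0]]
[[23,3],[25,15],[27,3],[33,0],[35,16],[43,0]]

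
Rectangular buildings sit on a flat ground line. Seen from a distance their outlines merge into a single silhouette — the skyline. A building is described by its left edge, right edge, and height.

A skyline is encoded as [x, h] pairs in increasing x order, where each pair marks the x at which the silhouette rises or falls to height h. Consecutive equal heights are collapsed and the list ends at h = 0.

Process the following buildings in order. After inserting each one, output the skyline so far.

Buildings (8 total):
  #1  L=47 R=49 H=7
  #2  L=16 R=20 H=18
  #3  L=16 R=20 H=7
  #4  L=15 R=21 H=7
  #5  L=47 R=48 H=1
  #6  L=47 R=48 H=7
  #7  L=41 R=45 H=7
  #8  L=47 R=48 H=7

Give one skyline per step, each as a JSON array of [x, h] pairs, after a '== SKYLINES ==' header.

== SKYLINES ==
[[47,7],[49,0]]
[[16,18],[20,0],[47,7],[49,0]]
[[16,18],[20,0],[47,7],[49,0]]
[[15,7],[16,18],[20,7],[21,0],[47,7],[49,0]]
[[15,7],[16,18],[20,7],[21,0],[47,7],[49,0]]
[[15,7],[16,18],[20,7],[21,0],[47,7],[49,0]]
[[15,7],[16,18],[20,7],[21,0],[41,7],[45,0],[47,7],[49,0]]
[[15,7],[16,18],[20,7],[21,0],[41,7],[45,0],[47,7],[49,0]]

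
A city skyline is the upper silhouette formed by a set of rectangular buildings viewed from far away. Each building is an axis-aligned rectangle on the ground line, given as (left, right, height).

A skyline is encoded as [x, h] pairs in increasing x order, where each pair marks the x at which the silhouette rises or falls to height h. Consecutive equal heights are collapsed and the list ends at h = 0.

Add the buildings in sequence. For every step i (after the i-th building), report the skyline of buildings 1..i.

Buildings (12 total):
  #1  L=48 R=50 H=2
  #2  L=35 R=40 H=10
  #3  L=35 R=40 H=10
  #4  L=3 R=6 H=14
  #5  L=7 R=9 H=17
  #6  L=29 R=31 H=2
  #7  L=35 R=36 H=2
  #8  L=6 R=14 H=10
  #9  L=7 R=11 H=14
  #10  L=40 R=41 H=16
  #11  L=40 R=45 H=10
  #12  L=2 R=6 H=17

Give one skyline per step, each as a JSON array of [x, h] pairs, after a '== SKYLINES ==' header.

== SKYLINES ==
[[48,2],[50,0]]
[[35,10],[40,0],[48,2],[50,0]]
[[35,10],[40,0],[48,2],[50,0]]
[[3,14],[6,0],[35,10],[40,0],[48,2],[50,0]]
[[3,14],[6,0],[7,17],[9,0],[35,10],[40,0],[48,2],[50,0]]
[[3,14],[6,0],[7,17],[9,0],[29,2],[31,0],[35,10],[40,0],[48,2],[50,0]]
[[3,14],[6,0],[7,17],[9,0],[29,2],[31,0],[35,10],[40,0],[48,2],[50,0]]
[[3,14],[6,10],[7,17],[9,10],[14,0],[29,2],[31,0],[35,10],[40,0],[48,2],[50,0]]
[[3,14],[6,10],[7,17],[9,14],[11,10],[14,0],[29,2],[31,0],[35,10],[40,0],[48,2],[50,0]]
[[3,14],[6,10],[7,17],[9,14],[11,10],[14,0],[29,2],[31,0],[35,10],[40,16],[41,0],[48,2],[50,0]]
[[3,14],[6,10],[7,17],[9,14],[11,10],[14,0],[29,2],[31,0],[35,10],[40,16],[41,10],[45,0],[48,2],[50,0]]
[[2,17],[6,10],[7,17],[9,14],[11,10],[14,0],[29,2],[31,0],[35,10],[40,16],[41,10],[45,0],[48,2],[50,0]]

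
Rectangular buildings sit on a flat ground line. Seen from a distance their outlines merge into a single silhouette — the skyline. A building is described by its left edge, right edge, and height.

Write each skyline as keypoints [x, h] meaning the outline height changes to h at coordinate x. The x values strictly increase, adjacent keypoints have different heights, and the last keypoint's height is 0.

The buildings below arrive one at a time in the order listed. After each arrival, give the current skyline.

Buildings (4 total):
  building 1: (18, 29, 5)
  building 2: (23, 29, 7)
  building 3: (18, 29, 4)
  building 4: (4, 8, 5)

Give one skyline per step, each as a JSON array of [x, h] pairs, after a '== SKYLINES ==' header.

== SKYLINES ==
[[18,5],[29,0]]
[[18,5],[23,7],[29,0]]
[[18,5],[23,7],[29,0]]
[[4,5],[8,0],[18,5],[23,7],[29,0]]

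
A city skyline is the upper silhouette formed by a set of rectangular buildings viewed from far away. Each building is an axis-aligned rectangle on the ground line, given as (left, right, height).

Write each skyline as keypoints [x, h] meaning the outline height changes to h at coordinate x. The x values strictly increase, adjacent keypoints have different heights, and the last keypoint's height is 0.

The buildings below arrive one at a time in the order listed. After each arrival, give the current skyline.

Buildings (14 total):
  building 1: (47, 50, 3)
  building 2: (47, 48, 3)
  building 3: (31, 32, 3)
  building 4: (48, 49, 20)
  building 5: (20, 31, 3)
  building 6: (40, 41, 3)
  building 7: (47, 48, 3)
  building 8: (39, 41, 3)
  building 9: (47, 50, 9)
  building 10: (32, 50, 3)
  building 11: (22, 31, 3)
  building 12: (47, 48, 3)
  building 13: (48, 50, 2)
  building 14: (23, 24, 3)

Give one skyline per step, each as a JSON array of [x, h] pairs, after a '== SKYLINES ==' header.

== SKYLINES ==
[[47,3],[50,0]]
[[47,3],[50,0]]
[[31,3],[32,0],[47,3],[50,0]]
[[31,3],[32,0],[47,3],[48,20],[49,3],[50,0]]
[[20,3],[32,0],[47,3],[48,20],[49,3],[50,0]]
[[20,3],[32,0],[40,3],[41,0],[47,3],[48,20],[49,3],[50,0]]
[[20,3],[32,0],[40,3],[41,0],[47,3],[48,20],[49,3],[50,0]]
[[20,3],[32,0],[39,3],[41,0],[47,3],[48,20],[49,3],[50,0]]
[[20,3],[32,0],[39,3],[41,0],[47,9],[48,20],[49,9],[50,0]]
[[20,3],[47,9],[48,20],[49,9],[50,0]]
[[20,3],[47,9],[48,20],[49,9],[50,0]]
[[20,3],[47,9],[48,20],[49,9],[50,0]]
[[20,3],[47,9],[48,20],[49,9],[50,0]]
[[20,3],[47,9],[48,20],[49,9],[50,0]]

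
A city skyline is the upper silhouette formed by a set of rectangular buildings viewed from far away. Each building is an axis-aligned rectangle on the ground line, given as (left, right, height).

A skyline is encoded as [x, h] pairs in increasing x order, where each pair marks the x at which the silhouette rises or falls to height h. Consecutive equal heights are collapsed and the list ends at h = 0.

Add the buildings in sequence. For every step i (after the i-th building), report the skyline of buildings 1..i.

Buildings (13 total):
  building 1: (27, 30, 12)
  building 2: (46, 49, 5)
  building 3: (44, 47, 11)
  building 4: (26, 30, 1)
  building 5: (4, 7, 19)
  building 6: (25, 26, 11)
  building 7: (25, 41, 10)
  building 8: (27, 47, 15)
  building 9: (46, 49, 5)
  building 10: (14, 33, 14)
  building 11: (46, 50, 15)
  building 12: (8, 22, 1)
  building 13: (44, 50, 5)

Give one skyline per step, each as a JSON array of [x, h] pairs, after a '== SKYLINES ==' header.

== SKYLINES ==
[[27,12],[30,0]]
[[27,12],[30,0],[46,5],[49,0]]
[[27,12],[30,0],[44,11],[47,5],[49,0]]
[[26,1],[27,12],[30,0],[44,11],[47,5],[49,0]]
[[4,19],[7,0],[26,1],[27,12],[30,0],[44,11],[47,5],[49,0]]
[[4,19],[7,0],[25,11],[26,1],[27,12],[30,0],[44,11],[47,5],[49,0]]
[[4,19],[7,0],[25,11],[26,10],[27,12],[30,10],[41,0],[44,11],[47,5],[49,0]]
[[4,19],[7,0],[25,11],[26,10],[27,15],[47,5],[49,0]]
[[4,19],[7,0],[25,11],[26,10],[27,15],[47,5],[49,0]]
[[4,19],[7,0],[14,14],[27,15],[47,5],[49,0]]
[[4,19],[7,0],[14,14],[27,15],[50,0]]
[[4,19],[7,0],[8,1],[14,14],[27,15],[50,0]]
[[4,19],[7,0],[8,1],[14,14],[27,15],[50,0]]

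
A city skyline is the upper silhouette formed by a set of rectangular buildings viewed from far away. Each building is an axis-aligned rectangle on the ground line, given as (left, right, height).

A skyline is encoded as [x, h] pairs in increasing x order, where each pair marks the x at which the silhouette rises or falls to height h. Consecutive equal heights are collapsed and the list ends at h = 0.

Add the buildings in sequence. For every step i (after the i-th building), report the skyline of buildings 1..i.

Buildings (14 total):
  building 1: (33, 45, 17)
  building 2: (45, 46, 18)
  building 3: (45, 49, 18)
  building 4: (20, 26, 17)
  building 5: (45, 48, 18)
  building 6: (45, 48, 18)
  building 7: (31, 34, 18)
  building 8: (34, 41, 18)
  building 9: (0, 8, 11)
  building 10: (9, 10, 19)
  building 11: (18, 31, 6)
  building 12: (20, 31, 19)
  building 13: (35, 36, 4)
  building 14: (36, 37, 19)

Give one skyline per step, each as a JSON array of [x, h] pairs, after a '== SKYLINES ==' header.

== SKYLINES ==
[[33,17],[45,0]]
[[33,17],[45,18],[46,0]]
[[33,17],[45,18],[49,0]]
[[20,17],[26,0],[33,17],[45,18],[49,0]]
[[20,17],[26,0],[33,17],[45,18],[49,0]]
[[20,17],[26,0],[33,17],[45,18],[49,0]]
[[20,17],[26,0],[31,18],[34,17],[45,18],[49,0]]
[[20,17],[26,0],[31,18],[41,17],[45,18],[49,0]]
[[0,11],[8,0],[20,17],[26,0],[31,18],[41,17],[45,18],[49,0]]
[[0,11],[8,0],[9,19],[10,0],[20,17],[26,0],[31,18],[41,17],[45,18],[49,0]]
[[0,11],[8,0],[9,19],[10,0],[18,6],[20,17],[26,6],[31,18],[41,17],[45,18],[49,0]]
[[0,11],[8,0],[9,19],[10,0],[18,6],[20,19],[31,18],[41,17],[45,18],[49,0]]
[[0,11],[8,0],[9,19],[10,0],[18,6],[20,19],[31,18],[41,17],[45,18],[49,0]]
[[0,11],[8,0],[9,19],[10,0],[18,6],[20,19],[31,18],[36,19],[37,18],[41,17],[45,18],[49,0]]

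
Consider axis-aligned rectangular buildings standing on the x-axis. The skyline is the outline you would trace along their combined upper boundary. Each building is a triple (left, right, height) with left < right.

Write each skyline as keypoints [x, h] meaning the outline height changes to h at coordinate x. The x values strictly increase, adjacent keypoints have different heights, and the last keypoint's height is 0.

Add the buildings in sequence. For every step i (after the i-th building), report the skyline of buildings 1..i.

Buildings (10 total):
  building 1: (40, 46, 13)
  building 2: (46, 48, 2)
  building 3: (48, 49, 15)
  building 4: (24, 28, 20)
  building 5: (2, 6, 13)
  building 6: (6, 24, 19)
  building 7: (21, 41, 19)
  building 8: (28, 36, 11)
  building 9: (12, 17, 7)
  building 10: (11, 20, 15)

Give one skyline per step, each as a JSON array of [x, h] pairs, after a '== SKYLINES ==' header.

== SKYLINES ==
[[40,13],[46,0]]
[[40,13],[46,2],[48,0]]
[[40,13],[46,2],[48,15],[49,0]]
[[24,20],[28,0],[40,13],[46,2],[48,15],[49,0]]
[[2,13],[6,0],[24,20],[28,0],[40,13],[46,2],[48,15],[49,0]]
[[2,13],[6,19],[24,20],[28,0],[40,13],[46,2],[48,15],[49,0]]
[[2,13],[6,19],[24,20],[28,19],[41,13],[46,2],[48,15],[49,0]]
[[2,13],[6,19],[24,20],[28,19],[41,13],[46,2],[48,15],[49,0]]
[[2,13],[6,19],[24,20],[28,19],[41,13],[46,2],[48,15],[49,0]]
[[2,13],[6,19],[24,20],[28,19],[41,13],[46,2],[48,15],[49,0]]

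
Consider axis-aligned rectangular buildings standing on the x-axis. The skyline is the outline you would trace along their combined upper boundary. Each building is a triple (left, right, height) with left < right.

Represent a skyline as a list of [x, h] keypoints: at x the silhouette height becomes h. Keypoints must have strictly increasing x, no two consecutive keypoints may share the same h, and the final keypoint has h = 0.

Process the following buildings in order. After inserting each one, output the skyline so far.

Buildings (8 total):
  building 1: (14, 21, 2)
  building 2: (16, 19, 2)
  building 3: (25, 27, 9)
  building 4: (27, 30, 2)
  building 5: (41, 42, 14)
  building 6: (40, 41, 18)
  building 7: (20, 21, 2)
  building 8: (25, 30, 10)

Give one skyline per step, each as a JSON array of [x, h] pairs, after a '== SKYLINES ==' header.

== SKYLINES ==
[[14,2],[21,0]]
[[14,2],[21,0]]
[[14,2],[21,0],[25,9],[27,0]]
[[14,2],[21,0],[25,9],[27,2],[30,0]]
[[14,2],[21,0],[25,9],[27,2],[30,0],[41,14],[42,0]]
[[14,2],[21,0],[25,9],[27,2],[30,0],[40,18],[41,14],[42,0]]
[[14,2],[21,0],[25,9],[27,2],[30,0],[40,18],[41,14],[42,0]]
[[14,2],[21,0],[25,10],[30,0],[40,18],[41,14],[42,0]]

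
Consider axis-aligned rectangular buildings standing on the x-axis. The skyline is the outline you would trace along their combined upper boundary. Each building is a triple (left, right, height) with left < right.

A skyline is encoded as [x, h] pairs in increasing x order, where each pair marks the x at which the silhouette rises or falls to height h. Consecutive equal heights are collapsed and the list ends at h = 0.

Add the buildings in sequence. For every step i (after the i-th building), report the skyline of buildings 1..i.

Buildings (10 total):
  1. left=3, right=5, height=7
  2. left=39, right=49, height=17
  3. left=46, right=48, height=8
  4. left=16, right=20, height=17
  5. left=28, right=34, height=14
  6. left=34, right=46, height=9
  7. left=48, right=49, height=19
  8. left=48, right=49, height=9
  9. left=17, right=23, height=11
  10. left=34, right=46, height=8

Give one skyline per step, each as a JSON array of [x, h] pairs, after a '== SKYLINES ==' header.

== SKYLINES ==
[[3,7],[5,0]]
[[3,7],[5,0],[39,17],[49,0]]
[[3,7],[5,0],[39,17],[49,0]]
[[3,7],[5,0],[16,17],[20,0],[39,17],[49,0]]
[[3,7],[5,0],[16,17],[20,0],[28,14],[34,0],[39,17],[49,0]]
[[3,7],[5,0],[16,17],[20,0],[28,14],[34,9],[39,17],[49,0]]
[[3,7],[5,0],[16,17],[20,0],[28,14],[34,9],[39,17],[48,19],[49,0]]
[[3,7],[5,0],[16,17],[20,0],[28,14],[34,9],[39,17],[48,19],[49,0]]
[[3,7],[5,0],[16,17],[20,11],[23,0],[28,14],[34,9],[39,17],[48,19],[49,0]]
[[3,7],[5,0],[16,17],[20,11],[23,0],[28,14],[34,9],[39,17],[48,19],[49,0]]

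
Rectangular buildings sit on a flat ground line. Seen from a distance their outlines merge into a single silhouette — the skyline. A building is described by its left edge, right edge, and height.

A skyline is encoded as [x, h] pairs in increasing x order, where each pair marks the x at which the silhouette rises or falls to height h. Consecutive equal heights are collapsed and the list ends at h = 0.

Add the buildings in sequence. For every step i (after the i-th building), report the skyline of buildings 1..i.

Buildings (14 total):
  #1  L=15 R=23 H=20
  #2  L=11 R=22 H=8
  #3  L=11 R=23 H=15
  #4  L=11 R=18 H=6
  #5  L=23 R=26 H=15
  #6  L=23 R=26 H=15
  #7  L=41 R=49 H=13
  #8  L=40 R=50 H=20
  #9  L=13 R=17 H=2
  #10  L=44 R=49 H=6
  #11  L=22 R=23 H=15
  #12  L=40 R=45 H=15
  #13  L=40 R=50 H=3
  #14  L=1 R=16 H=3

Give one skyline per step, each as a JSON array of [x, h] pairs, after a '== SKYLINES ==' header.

== SKYLINES ==
[[15,20],[23,0]]
[[11,8],[15,20],[23,0]]
[[11,15],[15,20],[23,0]]
[[11,15],[15,20],[23,0]]
[[11,15],[15,20],[23,15],[26,0]]
[[11,15],[15,20],[23,15],[26,0]]
[[11,15],[15,20],[23,15],[26,0],[41,13],[49,0]]
[[11,15],[15,20],[23,15],[26,0],[40,20],[50,0]]
[[11,15],[15,20],[23,15],[26,0],[40,20],[50,0]]
[[11,15],[15,20],[23,15],[26,0],[40,20],[50,0]]
[[11,15],[15,20],[23,15],[26,0],[40,20],[50,0]]
[[11,15],[15,20],[23,15],[26,0],[40,20],[50,0]]
[[11,15],[15,20],[23,15],[26,0],[40,20],[50,0]]
[[1,3],[11,15],[15,20],[23,15],[26,0],[40,20],[50,0]]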